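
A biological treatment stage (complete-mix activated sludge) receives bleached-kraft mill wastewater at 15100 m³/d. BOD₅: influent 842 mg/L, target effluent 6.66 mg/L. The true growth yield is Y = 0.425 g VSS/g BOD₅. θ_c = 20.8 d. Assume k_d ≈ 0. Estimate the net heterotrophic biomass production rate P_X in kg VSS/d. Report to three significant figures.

With endogenous decay neglected, the observed yield equals the true yield: Y_obs = Y = 0.425 g VSS/g BOD₅.
Substrate removed = Q·(S₀ − S) = 15100 m³/d × (842 − 6.66) g/m³ = 1.26×10^7 g/d = 12614 kg/d.
P_X = Y_obs · Q(S₀ − S) = 0.4250 × 12614 = 5361 kg VSS/d.

P_X ≈ 5360 kg VSS/d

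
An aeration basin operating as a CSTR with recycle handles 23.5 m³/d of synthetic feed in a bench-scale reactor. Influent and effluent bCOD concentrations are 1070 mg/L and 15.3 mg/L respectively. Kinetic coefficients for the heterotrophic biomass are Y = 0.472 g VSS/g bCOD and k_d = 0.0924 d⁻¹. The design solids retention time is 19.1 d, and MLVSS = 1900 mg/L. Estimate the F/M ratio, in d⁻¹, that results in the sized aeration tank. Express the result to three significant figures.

F/M ≈ 0.311 d⁻¹

Steady-state biomass mass balance: V·X·(1 + k_d·θ_c) = Y·Q·(S₀ − S)·θ_c, so V = 0.472 × 23.5 × (1070 − 15.3) × 19.1 / [1900 × (1 + 0.0924 × 19.1)] = 2.23×10^5 / 5253 = 42.54 m³.
Food-to-microorganism ratio F/M = Q S₀ / (V X) = 23.5 × 1070 / (42.54 × 1900) = 0.3111 d⁻¹.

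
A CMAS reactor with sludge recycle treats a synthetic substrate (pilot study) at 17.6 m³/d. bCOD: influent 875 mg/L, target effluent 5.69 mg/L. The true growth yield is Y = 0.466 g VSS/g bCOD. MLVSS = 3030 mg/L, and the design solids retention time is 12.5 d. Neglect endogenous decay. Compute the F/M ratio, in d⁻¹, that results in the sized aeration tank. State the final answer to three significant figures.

F/M ≈ 0.173 d⁻¹

Biomass mass balance (decay neglected): V·X = Y·Q·(S₀ − S)·θ_c, so V = 0.466 × 17.6 × (875 − 5.69) × 12.5 / 3030 = 29.41 m³.
Food-to-microorganism ratio F/M = Q S₀ / (V X) = 17.6 × 875 / (29.41 × 3030) = 0.1728 d⁻¹.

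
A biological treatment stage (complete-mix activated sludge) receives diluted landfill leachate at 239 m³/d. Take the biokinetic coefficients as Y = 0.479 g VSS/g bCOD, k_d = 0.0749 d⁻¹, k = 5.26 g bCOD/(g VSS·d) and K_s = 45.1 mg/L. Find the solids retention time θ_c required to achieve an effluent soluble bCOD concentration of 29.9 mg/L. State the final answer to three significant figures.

θ_c ≈ 1.08 d

Specific growth rate at S = 29.9 mg/L: μ = YkS/(K_s+S) = 0.479·5.26·29.9/(45.1+29.9) = 1.004 d⁻¹.
Then 1/θ_c = μ − k_d = 1.004 − 0.0749 = 0.9296 d⁻¹, giving θ_c = 1.076 d.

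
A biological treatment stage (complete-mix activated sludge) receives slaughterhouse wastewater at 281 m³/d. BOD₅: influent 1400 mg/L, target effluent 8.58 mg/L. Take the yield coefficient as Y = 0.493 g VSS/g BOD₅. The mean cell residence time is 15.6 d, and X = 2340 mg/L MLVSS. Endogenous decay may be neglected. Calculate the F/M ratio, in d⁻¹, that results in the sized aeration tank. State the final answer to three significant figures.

Biomass mass balance (decay neglected): V·X = Y·Q·(S₀ − S)·θ_c, so V = 0.493 × 281 × (1400 − 8.58) × 15.6 / 2340 = 1285 m³.
Food-to-microorganism ratio F/M = Q S₀ / (V X) = 281 × 1400 / (1285 × 2340) = 0.1308 d⁻¹.

F/M ≈ 0.131 d⁻¹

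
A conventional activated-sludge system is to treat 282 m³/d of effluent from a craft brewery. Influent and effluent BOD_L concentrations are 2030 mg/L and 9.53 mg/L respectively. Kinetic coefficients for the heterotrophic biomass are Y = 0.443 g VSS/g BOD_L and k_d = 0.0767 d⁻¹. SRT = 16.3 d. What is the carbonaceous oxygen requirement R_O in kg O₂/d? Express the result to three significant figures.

Observed yield with endogenous decay: Y_obs = Y / (1 + k_d·θ_c) = 0.443 / (1 + 0.0767 × 16.3) = 0.443 / 2.250 = 0.1969 g VSS/g BOD_L.
Substrate removed = Q·(S₀ − S) = 282 m³/d × (2030 − 9.53) g/m³ = 5.7×10^5 g/d = 569.8 kg/d.
Biomass synthesised: P_X = Y_obs × 569.8 = 112.2 kg VSS/d.
R_O = Q·(S₀ − S) − 1.42·P_X = 569.8 − 1.42 × 112.2 = 410.5 kg O₂/d.

R_O ≈ 410 kg O₂/d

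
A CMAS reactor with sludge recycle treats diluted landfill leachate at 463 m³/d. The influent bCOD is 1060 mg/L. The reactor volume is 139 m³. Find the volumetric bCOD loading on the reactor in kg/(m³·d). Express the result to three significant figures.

L_v ≈ 3.53 kg bCOD/(m³·d)

L_v = Q S₀ / V = 463 × 1060 × 10⁻³ / 139.0 = 3.531 kg/(m³·d).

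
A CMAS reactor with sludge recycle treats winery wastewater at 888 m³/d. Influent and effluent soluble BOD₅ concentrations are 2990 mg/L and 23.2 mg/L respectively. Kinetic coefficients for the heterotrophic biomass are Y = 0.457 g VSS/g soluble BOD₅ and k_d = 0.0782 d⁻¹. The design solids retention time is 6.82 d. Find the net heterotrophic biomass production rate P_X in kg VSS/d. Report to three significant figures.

P_X ≈ 785 kg VSS/d

The observed yield is Y_obs = Y/(1 + k_d·θ_c) = 0.457 / (1 + 0.0782 × 6.82) = 0.457 / 1.533 = 0.2980 g VSS per g soluble BOD₅ removed.
ΔS = 2990 − 23.2 = 2967 mg/L, so the substrate removal rate is 888 × 2967/1000 = 2635 kg soluble BOD₅/d.
Biomass produced: P_X = Y_obs·Q·ΔS = 0.2980 × 2635 ≈ 785.2 kg VSS/d.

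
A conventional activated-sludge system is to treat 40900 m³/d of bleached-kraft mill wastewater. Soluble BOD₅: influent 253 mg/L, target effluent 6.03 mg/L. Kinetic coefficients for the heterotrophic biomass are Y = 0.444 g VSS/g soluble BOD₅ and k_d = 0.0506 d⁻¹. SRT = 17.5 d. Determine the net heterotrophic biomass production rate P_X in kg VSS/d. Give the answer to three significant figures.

P_X ≈ 2380 kg VSS/d

Y_obs = Y / (1 + k_d θ_c) = 0.444 / (1 + 0.0506 × 17.5) = 0.444 / 1.885 = 0.2355.
Mass of soluble BOD₅ removed per day: Q(S₀ − S) = 40900 × 247.0 g/m³ = 10101 kg/d.
So the net sludge growth is P_X = 0.2355 × 10101 = 2379 kg VSS/d.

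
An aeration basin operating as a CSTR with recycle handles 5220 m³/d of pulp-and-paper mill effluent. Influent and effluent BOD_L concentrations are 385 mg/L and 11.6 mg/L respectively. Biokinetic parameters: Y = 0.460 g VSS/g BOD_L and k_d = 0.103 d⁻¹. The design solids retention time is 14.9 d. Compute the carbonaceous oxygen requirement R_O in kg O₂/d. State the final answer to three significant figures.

Observed yield with endogenous decay: Y_obs = Y / (1 + k_d·θ_c) = 0.460 / (1 + 0.103 × 14.9) = 0.460 / 2.535 = 0.1815 g VSS/g BOD_L.
ΔS = 385 − 11.6 = 373.4 mg/L, so the substrate removal rate is 5220 × 373.4/1000 = 1949 kg BOD_L/d.
Biomass synthesised: P_X = Y_obs × 1949 = 353.7 kg VSS/d.
R_O = Q·(S₀ − S) − 1.42·P_X = 1949 − 1.42 × 353.7 = 1447 kg O₂/d.

R_O ≈ 1450 kg O₂/d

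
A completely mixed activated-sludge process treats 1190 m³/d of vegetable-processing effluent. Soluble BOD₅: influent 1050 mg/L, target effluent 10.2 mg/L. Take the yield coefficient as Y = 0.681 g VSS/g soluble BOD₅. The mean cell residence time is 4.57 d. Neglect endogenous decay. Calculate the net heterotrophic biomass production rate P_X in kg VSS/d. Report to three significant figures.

No decay correction is needed, so Y_obs = Y = 0.681.
Q·(S₀ − S) = 1190 × (1050 − 10.2) × 10⁻³ = 1237 kg/d removed.
Biomass produced: P_X = Y_obs·Q·ΔS = 0.6810 × 1237 ≈ 842.6 kg VSS/d.

P_X ≈ 843 kg VSS/d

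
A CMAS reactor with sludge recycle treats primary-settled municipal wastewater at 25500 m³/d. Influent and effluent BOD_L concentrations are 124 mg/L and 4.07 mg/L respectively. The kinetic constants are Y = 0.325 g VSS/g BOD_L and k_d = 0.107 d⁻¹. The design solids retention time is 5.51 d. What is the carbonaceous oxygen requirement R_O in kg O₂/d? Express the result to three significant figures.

R_O ≈ 2170 kg O₂/d

The observed yield is Y_obs = Y/(1 + k_d·θ_c) = 0.325 / (1 + 0.107 × 5.51) = 0.325 / 1.590 = 0.2045 g VSS per g BOD_L removed.
Mass of BOD_L removed per day: Q(S₀ − S) = 25500 × 119.9 g/m³ = 3058 kg/d.
P_X = Y_obs·Q·(S₀ − S) = 0.2045 × 3058 = 625.3 kg VSS/d.
R_O = Q·ΔS − 1.42 P_X = 3058 − 887.9 = 2170 kg O₂/d.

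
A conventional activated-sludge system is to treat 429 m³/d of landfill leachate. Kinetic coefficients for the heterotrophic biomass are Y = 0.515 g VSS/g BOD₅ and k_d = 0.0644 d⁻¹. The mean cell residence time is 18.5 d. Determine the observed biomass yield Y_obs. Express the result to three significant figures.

Y_obs ≈ 0.235 g VSS/g BOD₅

The observed yield is Y_obs = Y/(1 + k_d·θ_c) = 0.515 / (1 + 0.0644 × 18.5) = 0.515 / 2.191 = 0.2350 g VSS per g BOD₅ removed.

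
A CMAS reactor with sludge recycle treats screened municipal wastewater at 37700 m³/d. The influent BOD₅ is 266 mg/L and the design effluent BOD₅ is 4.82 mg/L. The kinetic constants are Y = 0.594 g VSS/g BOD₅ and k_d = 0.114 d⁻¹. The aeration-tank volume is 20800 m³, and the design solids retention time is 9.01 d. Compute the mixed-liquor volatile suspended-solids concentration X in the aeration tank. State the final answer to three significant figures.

Solving the biomass balance for X: X = Y Q (S₀−S) θ_c / [V (1+k_d θ_c)] = 0.594 × 37700 × (266 − 4.82) × 9.01 / [20800 × (1 + 0.114 × 9.01)] = 1250 mg/L.

X ≈ 1250 mg/L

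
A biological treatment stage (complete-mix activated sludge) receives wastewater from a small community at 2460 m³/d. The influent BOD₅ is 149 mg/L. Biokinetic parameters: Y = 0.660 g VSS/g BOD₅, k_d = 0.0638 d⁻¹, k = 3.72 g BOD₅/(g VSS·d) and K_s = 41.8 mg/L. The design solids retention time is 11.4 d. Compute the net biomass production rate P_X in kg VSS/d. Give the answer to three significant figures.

Effluent substrate depends only on kinetics and SRT: S = K_s(1 + k_d θ_c) / [θ_c(Yk − k_d) − 1] = 41.8 × (1 + 0.0638 × 11.4) / [11.4 × (0.660 × 3.72 − 0.0638) − 1] = 72.20 / 26.26 = 2.749 mg/L.
Y_obs = Y / (1 + k_d θ_c) = 0.660 / (1 + 0.0638 × 11.4) = 0.660 / 1.727 = 0.3821.
ΔS = 149 − 2.75 = 146.2 mg/L, so the substrate removal rate is 2460 × 146.2/1000 = 359.8 kg BOD₅/d.
So the net sludge growth is P_X = 0.3821 × 359.8 = 137.5 kg VSS/d.

P_X ≈ 137 kg VSS/d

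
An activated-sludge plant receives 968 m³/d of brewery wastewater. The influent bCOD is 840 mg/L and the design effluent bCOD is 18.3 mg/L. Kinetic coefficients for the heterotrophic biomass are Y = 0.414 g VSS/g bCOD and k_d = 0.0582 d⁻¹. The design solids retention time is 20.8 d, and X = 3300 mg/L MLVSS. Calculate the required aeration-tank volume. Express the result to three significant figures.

From the SRT design equation V = Y Q (S₀−S) θ_c / [X (1 + k_d θ_c)] = 0.414 × 968 × (840 − 18.3) × 20.8 / [3300 × (1 + 0.0582 × 20.8)] = 6.85×10^6 / 7295 = 938.9 m³.

V ≈ 939 m³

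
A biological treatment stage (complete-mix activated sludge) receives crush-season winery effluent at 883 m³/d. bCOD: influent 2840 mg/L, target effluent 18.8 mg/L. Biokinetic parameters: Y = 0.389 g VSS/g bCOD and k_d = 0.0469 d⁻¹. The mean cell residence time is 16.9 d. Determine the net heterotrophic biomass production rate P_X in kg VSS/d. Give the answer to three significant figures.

P_X ≈ 541 kg VSS/d

Correct the yield for decay: Y_obs = Y/(1 + k_d θ_c) = 0.389 / (1 + 0.0469 × 16.9) = 0.389 / 1.793 = 0.2170.
Q·(S₀ − S) = 883 × (2840 − 18.8) × 10⁻³ = 2491 kg/d removed.
So the net sludge growth is P_X = 0.2170 × 2491 = 540.6 kg VSS/d.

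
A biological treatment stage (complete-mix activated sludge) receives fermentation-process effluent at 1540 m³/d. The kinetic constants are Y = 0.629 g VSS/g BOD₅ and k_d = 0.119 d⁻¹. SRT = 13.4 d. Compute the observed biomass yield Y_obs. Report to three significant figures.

Y_obs ≈ 0.242 g VSS/g BOD₅

Y_obs = Y / (1 + k_d θ_c) = 0.629 / (1 + 0.119 × 13.4) = 0.629 / 2.595 = 0.2424.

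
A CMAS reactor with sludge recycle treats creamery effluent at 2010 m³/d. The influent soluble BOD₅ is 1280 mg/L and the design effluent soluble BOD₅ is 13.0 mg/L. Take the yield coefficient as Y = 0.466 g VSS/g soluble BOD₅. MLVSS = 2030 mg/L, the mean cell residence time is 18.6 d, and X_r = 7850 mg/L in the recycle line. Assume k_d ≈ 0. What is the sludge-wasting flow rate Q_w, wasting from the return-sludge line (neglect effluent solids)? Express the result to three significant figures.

Biomass mass balance (decay neglected): V·X = Y·Q·(S₀ − S)·θ_c, so V = 0.466 × 2010 × (1280 − 13.0) × 18.6 / 2030 = 10874 m³.
Q_w = (V·X)/(θ_c X_r) = 10874 × 2030 / (18.6 × 7850) = 151.2 m³/d.

Q_w ≈ 151 m³/d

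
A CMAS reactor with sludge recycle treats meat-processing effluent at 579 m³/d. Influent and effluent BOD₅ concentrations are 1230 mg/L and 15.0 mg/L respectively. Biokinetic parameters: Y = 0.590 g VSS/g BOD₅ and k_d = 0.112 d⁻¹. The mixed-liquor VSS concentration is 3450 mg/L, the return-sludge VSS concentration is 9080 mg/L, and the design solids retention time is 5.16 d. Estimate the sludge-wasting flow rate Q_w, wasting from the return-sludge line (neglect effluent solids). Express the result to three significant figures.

Q_w ≈ 29.0 m³/d

Steady-state biomass mass balance: V·X·(1 + k_d·θ_c) = Y·Q·(S₀ − S)·θ_c, so V = 0.590 × 579 × (1230 − 15.0) × 5.16 / [3450 × (1 + 0.112 × 5.16)] = 2.14×10^6 / 5444 = 393.4 m³.
Q_w = (V·X)/(θ_c X_r) = 393.4 × 3450 / (5.16 × 9080) = 28.97 m³/d.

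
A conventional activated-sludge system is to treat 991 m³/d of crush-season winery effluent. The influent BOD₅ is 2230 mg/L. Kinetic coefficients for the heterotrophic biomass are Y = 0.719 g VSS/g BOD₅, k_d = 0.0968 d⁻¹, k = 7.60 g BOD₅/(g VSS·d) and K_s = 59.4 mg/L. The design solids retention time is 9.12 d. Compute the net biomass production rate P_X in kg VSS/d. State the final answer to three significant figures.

P_X ≈ 843 kg VSS/d

For a completely mixed reactor with recycle the Lawrence–McCarty relation gives S = K_s·(1 + k_d·θ_c) / [θ_c·(Y·k − k_d) − 1] = 59.4 × (1 + 0.0968 × 9.12) / [9.12 × (0.719 × 7.60 − 0.0968) − 1] = 111.8 / 47.95 = 2.332 mg/L.
Observed yield with endogenous decay: Y_obs = Y / (1 + k_d·θ_c) = 0.719 / (1 + 0.0968 × 9.12) = 0.719 / 1.883 = 0.3819 g VSS/g BOD₅.
ΔS = 2230 − 2.33 = 2228 mg/L, so the substrate removal rate is 991 × 2228/1000 = 2208 kg BOD₅/d.
P_X = Y_obs · Q(S₀ − S) = 0.3819 × 2208 = 843.0 kg VSS/d.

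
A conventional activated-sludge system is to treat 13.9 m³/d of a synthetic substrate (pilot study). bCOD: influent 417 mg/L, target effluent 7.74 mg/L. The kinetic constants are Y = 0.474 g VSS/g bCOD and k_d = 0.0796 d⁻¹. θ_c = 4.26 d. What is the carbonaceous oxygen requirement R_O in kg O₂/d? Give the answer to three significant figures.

R_O ≈ 2.83 kg O₂/d

Y_obs = Y / (1 + k_d θ_c) = 0.474 / (1 + 0.0796 × 4.26) = 0.474 / 1.339 = 0.3540.
Substrate removed = Q·(S₀ − S) = 13.9 m³/d × (417 − 7.74) g/m³ = 5.69×10^3 g/d = 5.689 kg/d.
P_X = Y_obs·Q·(S₀ − S) = 0.3540 × 5.689 = 2.014 kg VSS/d.
R_O = Q·ΔS − 1.42 P_X = 5.689 − 2.859 = 2.829 kg O₂/d.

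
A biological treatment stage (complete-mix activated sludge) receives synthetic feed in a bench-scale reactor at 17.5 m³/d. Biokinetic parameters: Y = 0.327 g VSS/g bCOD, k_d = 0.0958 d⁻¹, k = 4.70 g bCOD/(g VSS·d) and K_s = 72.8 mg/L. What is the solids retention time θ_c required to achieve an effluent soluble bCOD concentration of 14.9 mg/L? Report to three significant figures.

From 1/θ_c = Y·k·S/(K_s + S) − k_d: Y·k·S/(K_s+S) = 0.327 × 4.70 × 14.9 / (72.8 + 14.9) = 0.2611 d⁻¹.
1/θ_c = 0.2611 − 0.0958 = 0.1653 d⁻¹, so θ_c = 6.049 d.

θ_c ≈ 6.05 d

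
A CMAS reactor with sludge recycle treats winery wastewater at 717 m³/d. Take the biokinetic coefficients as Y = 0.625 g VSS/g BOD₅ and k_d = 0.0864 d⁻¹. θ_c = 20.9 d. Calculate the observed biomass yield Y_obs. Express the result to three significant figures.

The observed yield is Y_obs = Y/(1 + k_d·θ_c) = 0.625 / (1 + 0.0864 × 20.9) = 0.625 / 2.806 = 0.2228 g VSS per g BOD₅ removed.

Y_obs ≈ 0.223 g VSS/g BOD₅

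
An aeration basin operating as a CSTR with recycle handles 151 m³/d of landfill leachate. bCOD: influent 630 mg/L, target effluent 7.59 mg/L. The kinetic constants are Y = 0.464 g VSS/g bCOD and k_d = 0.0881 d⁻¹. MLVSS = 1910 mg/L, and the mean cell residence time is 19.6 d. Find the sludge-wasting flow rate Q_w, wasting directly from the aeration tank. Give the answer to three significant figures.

From the SRT design equation V = Y Q (S₀−S) θ_c / [X (1 + k_d θ_c)] = 0.464 × 151 × (630 − 7.59) × 19.6 / [1910 × (1 + 0.0881 × 19.6)] = 8.55×10^5 / 5208 = 164.1 m³.
Wasting from the aeration tank: Q_w = V / θ_c = 164.1 / 19.6 = 8.373 m³/d.

Q_w ≈ 8.37 m³/d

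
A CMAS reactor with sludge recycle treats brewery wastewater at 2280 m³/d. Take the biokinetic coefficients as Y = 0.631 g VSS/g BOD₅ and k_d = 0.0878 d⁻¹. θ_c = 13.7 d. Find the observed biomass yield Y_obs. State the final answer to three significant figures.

Y_obs ≈ 0.286 g VSS/g BOD₅

Y_obs = Y / (1 + k_d θ_c) = 0.631 / (1 + 0.0878 × 13.7) = 0.631 / 2.203 = 0.2864.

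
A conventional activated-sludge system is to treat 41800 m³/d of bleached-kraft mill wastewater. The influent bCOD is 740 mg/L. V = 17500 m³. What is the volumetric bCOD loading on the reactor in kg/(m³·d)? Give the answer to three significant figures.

L_v ≈ 1.77 kg bCOD/(m³·d)

Volumetric loading L_v = Q·S₀ / V = 41800 × 740 g/m³ / 17500 m³ = 1768 g/(m³·d) = 1.768 kg bCOD/(m³·d).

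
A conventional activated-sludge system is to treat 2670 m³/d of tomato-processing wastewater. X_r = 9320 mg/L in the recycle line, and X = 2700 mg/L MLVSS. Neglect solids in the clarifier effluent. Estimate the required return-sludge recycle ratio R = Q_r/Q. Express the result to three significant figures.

Mass balance around the secondary clarifier (neglecting effluent solids): R = X / (X_r − X) = 2700 / (9320 − 2700) = 0.4079.

R ≈ 0.408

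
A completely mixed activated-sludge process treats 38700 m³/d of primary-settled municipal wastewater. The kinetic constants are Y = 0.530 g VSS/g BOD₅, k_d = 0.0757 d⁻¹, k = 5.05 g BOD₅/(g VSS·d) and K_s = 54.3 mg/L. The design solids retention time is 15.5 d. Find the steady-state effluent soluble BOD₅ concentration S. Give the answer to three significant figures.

S ≈ 3.00 mg/L

From the Monod/SRT balance for a CMAS, S = K_s·(1+k_d θ_c)/[θ_c·(Y k − k_d) − 1] = 54.3 × (1 + 0.0757 × 15.5) / [15.5 × (0.530 × 5.05 − 0.0757) − 1] = 118.0 / 39.31 = 3.002 mg/L.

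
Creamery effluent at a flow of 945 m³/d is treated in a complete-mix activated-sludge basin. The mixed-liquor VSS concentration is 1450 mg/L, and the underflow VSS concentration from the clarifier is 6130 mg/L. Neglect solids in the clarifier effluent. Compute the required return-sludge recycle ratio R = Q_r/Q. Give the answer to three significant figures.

Mass balance around the secondary clarifier (neglecting effluent solids): R = X / (X_r − X) = 1450 / (6130 − 1450) = 0.3098.

R ≈ 0.310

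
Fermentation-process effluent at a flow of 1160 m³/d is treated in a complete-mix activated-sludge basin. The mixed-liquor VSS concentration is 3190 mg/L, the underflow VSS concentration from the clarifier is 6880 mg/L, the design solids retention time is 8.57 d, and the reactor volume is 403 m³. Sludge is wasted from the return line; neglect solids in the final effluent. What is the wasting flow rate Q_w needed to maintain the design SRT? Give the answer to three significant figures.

Q_w ≈ 21.8 m³/d

Q_w = (V·X)/(θ_c X_r) = 403.0 × 3190 / (8.57 × 6880) = 21.80 m³/d.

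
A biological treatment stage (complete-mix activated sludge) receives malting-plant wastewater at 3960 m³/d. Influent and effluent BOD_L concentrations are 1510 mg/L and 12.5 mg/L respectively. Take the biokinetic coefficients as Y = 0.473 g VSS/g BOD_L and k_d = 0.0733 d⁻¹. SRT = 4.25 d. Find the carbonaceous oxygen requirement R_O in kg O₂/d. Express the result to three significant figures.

R_O ≈ 2890 kg O₂/d

The observed yield is Y_obs = Y/(1 + k_d·θ_c) = 0.473 / (1 + 0.0733 × 4.25) = 0.473 / 1.312 = 0.3606 g VSS per g BOD_L removed.
Q·(S₀ − S) = 3960 × (1510 − 12.5) × 10⁻³ = 5930 kg/d removed.
Biomass synthesised: P_X = Y_obs × 5930 = 2139 kg VSS/d.
R_O = Q·ΔS − 1.42 P_X = 5930 − 3037 = 2893 kg O₂/d.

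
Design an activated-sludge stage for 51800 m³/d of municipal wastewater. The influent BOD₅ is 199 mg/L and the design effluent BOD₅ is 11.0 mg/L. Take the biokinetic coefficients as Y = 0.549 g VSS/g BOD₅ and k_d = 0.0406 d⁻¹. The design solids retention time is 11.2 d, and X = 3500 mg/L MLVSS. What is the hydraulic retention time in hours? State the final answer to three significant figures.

τ ≈ 5.45 h

From the SRT design equation V = Y Q (S₀−S) θ_c / [X (1 + k_d θ_c)] = 0.549 × 51800 × (199 − 11.0) × 11.2 / [3500 × (1 + 0.0406 × 11.2)] = 5.99×10^7 / 5092 = 11761 m³.
HRT = V/Q = 11761 m³ / 51800 m³·d⁻¹ = 0.2270 d × 24 = 5.449 h.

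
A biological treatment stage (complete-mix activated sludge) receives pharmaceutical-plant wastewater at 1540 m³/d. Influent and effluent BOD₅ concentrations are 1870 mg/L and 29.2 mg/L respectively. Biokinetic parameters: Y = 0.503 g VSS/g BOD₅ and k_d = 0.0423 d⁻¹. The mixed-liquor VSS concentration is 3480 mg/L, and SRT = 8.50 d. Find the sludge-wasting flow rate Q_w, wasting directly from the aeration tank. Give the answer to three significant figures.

Q_w ≈ 301 m³/d

From the SRT design equation V = Y Q (S₀−S) θ_c / [X (1 + k_d θ_c)] = 0.503 × 1540 × (1870 − 29.2) × 8.50 / [3480 × (1 + 0.0423 × 8.50)] = 1.21×10^7 / 4731 = 2562 m³.
With mixed-liquor wasting, θ_c = V/Q_w, so Q_w = V/θ_c = 2562/8.50 = 301.4 m³/d.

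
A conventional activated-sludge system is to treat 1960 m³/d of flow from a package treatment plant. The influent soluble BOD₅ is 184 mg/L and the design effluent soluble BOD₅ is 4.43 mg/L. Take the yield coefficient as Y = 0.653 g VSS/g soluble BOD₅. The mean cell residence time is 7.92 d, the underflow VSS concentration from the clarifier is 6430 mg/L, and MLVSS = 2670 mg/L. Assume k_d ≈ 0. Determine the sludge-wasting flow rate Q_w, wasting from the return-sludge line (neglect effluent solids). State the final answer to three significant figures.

Q_w ≈ 35.7 m³/d

With k_d = 0 the design equation reduces to V = Y Q (S₀−S) θ_c / X = 0.653 × 1960 × (184 − 4.43) × 7.92 / 2670 = 681.7 m³.
θ_c = V·X/(Q_w·X_r) when wasting from the recycle, so Q_w = V·X/(θ_c·X_r) = 681.7 × 2670 / (7.92 × 6430) = 35.74 m³/d.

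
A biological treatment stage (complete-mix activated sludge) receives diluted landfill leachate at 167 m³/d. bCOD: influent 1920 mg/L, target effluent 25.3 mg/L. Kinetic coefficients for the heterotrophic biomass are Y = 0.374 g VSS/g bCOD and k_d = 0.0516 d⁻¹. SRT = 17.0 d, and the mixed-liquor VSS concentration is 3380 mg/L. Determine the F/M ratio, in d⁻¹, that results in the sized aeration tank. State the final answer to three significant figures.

F/M ≈ 0.299 d⁻¹

Steady-state biomass mass balance: V·X·(1 + k_d·θ_c) = Y·Q·(S₀ − S)·θ_c, so V = 0.374 × 167 × (1920 − 25.3) × 17.0 / [3380 × (1 + 0.0516 × 17.0)] = 2.01×10^6 / 6345 = 317.1 m³.
F/M = applied load / biomass = Q·S₀/(V·X) = 167 × 1920 / (317.1 × 3380) = 0.2992 d⁻¹.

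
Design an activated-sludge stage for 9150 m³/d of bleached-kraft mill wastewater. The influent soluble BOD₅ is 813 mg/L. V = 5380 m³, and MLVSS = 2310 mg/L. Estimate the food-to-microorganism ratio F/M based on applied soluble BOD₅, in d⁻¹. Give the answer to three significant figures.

F/M = Q·S₀ / (V·X) = 9150 × 813 / (5380 × 2310) = 0.5986 g soluble BOD₅·(g VSS·d)⁻¹.

F/M ≈ 0.599 d⁻¹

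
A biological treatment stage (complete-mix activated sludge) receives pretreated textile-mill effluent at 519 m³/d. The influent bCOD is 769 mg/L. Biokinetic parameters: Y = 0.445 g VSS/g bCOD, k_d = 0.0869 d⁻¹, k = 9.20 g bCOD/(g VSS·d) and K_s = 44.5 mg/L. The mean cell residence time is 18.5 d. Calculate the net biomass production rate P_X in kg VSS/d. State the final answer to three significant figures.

Effluent substrate depends only on kinetics and SRT: S = K_s(1 + k_d θ_c) / [θ_c(Yk − k_d) − 1] = 44.5 × (1 + 0.0869 × 18.5) / [18.5 × (0.445 × 9.20 − 0.0869) − 1] = 116.0 / 73.13 = 1.587 mg/L.
Y_obs = Y / (1 + k_d θ_c) = 0.445 / (1 + 0.0869 × 18.5) = 0.445 / 2.608 = 0.1707.
ΔS = 769 − 1.59 = 767.4 mg/L, so the substrate removal rate is 519 × 767.4/1000 = 398.3 kg bCOD/d.
Biomass produced: P_X = Y_obs·Q·ΔS = 0.1707 × 398.3 ≈ 67.97 kg VSS/d.

P_X ≈ 68.0 kg VSS/d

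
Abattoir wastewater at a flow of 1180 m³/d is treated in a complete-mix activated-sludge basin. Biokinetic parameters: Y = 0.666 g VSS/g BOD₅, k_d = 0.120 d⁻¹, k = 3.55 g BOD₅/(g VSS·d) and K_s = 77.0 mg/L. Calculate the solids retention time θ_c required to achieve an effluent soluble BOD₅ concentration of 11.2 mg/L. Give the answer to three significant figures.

At the target effluent, Y k S/(K_s+S) = 0.666×3.55×11.2/88.20 = 0.3002 d⁻¹.
θ_c = 1/(μ − k_d) = 1/(0.3002 − 0.120) = 1/0.1802 = 5.549 d.

θ_c ≈ 5.55 d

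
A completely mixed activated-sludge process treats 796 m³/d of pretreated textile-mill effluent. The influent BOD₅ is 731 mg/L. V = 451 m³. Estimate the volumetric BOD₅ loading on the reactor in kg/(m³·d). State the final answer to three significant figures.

L_v ≈ 1.29 kg BOD₅/(m³·d)

Volumetric loading L_v = Q·S₀ / V = 796 × 731 g/m³ / 451.0 m³ = 1290 g/(m³·d) = 1.290 kg BOD₅/(m³·d).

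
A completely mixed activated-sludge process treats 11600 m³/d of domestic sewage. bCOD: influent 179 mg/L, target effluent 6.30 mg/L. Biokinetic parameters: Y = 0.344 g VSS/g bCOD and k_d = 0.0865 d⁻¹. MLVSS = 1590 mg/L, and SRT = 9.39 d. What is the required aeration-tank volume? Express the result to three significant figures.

From the SRT design equation V = Y Q (S₀−S) θ_c / [X (1 + k_d θ_c)] = 0.344 × 11600 × (179 − 6.30) × 9.39 / [1590 × (1 + 0.0865 × 9.39)] = 6.47×10^6 / 2881 = 2246 m³.

V ≈ 2250 m³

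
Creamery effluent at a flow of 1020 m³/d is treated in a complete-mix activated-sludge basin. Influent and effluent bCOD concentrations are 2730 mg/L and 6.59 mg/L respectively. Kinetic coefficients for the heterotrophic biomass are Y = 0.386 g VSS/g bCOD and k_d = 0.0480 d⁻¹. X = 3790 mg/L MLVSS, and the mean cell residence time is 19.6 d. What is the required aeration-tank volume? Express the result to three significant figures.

V ≈ 2860 m³

Steady-state biomass mass balance: V·X·(1 + k_d·θ_c) = Y·Q·(S₀ − S)·θ_c, so V = 0.386 × 1020 × (2730 − 6.59) × 19.6 / [3790 × (1 + 0.0480 × 19.6)] = 2.1×10^7 / 7356 = 2857 m³.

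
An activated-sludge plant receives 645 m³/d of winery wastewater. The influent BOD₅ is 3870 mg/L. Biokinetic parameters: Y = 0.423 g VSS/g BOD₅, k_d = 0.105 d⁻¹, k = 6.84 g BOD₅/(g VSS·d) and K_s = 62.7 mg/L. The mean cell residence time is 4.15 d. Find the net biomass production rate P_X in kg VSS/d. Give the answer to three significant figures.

Effluent substrate depends only on kinetics and SRT: S = K_s(1 + k_d θ_c) / [θ_c(Yk − k_d) − 1] = 62.7 × (1 + 0.105 × 4.15) / [4.15 × (0.423 × 6.84 − 0.105) − 1] = 90.02 / 10.57 = 8.515 mg/L.
The observed yield is Y_obs = Y/(1 + k_d·θ_c) = 0.423 / (1 + 0.105 × 4.15) = 0.423 / 1.436 = 0.2946 g VSS per g BOD₅ removed.
Q·(S₀ − S) = 645 × (3870 − 8.52) × 10⁻³ = 2491 kg/d removed.
P_X = Y_obs · Q(S₀ − S) = 0.2946 × 2491 = 733.8 kg VSS/d.

P_X ≈ 734 kg VSS/d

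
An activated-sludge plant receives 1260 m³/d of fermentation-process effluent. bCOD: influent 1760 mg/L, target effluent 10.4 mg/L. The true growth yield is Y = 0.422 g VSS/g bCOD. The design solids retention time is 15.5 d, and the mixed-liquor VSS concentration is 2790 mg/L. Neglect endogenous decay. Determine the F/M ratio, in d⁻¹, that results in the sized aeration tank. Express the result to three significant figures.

With k_d = 0 the design equation reduces to V = Y Q (S₀−S) θ_c / X = 0.422 × 1260 × (1760 − 10.4) × 15.5 / 2790 = 5168 m³.
F/M = Q·S₀ / (V·X) = 1260 × 1760 / (5168 × 2790) = 0.1538 g bCOD·(g VSS·d)⁻¹.

F/M ≈ 0.154 d⁻¹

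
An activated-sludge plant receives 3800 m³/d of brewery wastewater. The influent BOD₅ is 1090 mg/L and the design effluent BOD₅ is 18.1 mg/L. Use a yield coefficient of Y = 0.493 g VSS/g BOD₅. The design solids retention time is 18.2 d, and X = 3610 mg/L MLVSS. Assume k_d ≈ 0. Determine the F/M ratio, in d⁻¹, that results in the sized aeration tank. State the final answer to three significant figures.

V·X = Y·Q·ΔS·θ_c gives V = 0.493 × 3800 × (1090 − 18.1) × 18.2 / 3610 = 10124 m³.
F/M = Q·S₀ / (V·X) = 3800 × 1090 / (10124 × 3610) = 0.1133 g BOD₅·(g VSS·d)⁻¹.

F/M ≈ 0.113 d⁻¹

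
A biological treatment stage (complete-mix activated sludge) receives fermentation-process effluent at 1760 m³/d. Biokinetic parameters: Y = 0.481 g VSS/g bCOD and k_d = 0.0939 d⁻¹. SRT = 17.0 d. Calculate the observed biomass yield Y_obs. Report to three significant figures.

Observed yield with endogenous decay: Y_obs = Y / (1 + k_d·θ_c) = 0.481 / (1 + 0.0939 × 17.0) = 0.481 / 2.596 = 0.1853 g VSS/g bCOD.

Y_obs ≈ 0.185 g VSS/g bCOD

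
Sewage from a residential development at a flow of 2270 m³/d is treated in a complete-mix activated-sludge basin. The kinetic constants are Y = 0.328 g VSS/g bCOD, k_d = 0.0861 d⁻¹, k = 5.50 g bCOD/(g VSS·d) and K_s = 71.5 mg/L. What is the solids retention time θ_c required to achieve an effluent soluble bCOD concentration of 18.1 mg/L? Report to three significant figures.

At the target effluent, Y k S/(K_s+S) = 0.328×5.50×18.1/89.60 = 0.3644 d⁻¹.
1/θ_c = 0.3644 − 0.0861 = 0.2783 d⁻¹, so θ_c = 3.593 d.

θ_c ≈ 3.59 d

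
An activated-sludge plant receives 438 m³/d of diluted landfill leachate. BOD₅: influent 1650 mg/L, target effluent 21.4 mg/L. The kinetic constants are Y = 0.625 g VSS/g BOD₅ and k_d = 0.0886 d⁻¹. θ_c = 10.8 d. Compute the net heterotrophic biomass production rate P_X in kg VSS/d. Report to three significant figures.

Correct the yield for decay: Y_obs = Y/(1 + k_d θ_c) = 0.625 / (1 + 0.0886 × 10.8) = 0.625 / 1.957 = 0.3194.
ΔS = 1650 − 21.4 = 1629 mg/L, so the substrate removal rate is 438 × 1629/1000 = 713.3 kg BOD₅/d.
So the net sludge growth is P_X = 0.3194 × 713.3 = 227.8 kg VSS/d.

P_X ≈ 228 kg VSS/d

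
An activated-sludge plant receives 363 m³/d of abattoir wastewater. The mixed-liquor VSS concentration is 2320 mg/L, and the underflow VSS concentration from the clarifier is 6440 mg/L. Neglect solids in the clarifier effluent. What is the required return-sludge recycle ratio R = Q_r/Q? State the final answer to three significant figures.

Solids balance on the clarifier gives (1+R)X = R·X_r, so R = X/(X_r − X) = 2320 / (6440 − 2320) = 0.5631.

R ≈ 0.563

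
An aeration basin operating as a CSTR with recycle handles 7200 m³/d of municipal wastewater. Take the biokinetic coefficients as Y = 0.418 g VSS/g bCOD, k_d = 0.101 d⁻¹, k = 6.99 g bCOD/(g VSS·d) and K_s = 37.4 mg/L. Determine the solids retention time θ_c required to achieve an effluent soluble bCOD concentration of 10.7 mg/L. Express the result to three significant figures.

From 1/θ_c = Y·k·S/(K_s + S) − k_d: Y·k·S/(K_s+S) = 0.418 × 6.99 × 10.7 / (37.4 + 10.7) = 0.6500 d⁻¹.
Then 1/θ_c = μ − k_d = 0.6500 − 0.101 = 0.5490 d⁻¹, giving θ_c = 1.822 d.

θ_c ≈ 1.82 d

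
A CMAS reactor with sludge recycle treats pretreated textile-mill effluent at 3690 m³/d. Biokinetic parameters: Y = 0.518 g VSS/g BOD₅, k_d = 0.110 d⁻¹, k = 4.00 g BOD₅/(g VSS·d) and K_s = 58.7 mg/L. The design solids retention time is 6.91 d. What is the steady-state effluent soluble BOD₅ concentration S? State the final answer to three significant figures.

For a completely mixed reactor with recycle the Lawrence–McCarty relation gives S = K_s·(1 + k_d·θ_c) / [θ_c·(Y·k − k_d) − 1] = 58.7 × (1 + 0.110 × 6.91) / [6.91 × (0.518 × 4.00 − 0.110) − 1] = 103.3 / 12.56 = 8.228 mg/L.

S ≈ 8.23 mg/L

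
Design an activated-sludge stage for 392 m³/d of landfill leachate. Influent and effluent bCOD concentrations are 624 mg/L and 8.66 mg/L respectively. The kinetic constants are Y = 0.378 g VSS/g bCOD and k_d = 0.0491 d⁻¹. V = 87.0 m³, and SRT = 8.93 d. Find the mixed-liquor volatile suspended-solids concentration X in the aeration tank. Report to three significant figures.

X = Y·Q·ΔS·θ_c / [V·(1 + k_d θ_c)] = 0.378 × 392 × (624 − 8.66) × 8.93 / [87.0 × (1 + 0.0491 × 8.93)] = 6506 mg/L.

X ≈ 6510 mg/L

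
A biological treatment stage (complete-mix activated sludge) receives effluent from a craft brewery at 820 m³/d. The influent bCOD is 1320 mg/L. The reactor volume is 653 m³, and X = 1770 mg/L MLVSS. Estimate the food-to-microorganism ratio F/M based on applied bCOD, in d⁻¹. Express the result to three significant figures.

F/M = applied load / biomass = Q·S₀/(V·X) = 820 × 1320 / (653.0 × 1770) = 0.9365 d⁻¹.

F/M ≈ 0.936 d⁻¹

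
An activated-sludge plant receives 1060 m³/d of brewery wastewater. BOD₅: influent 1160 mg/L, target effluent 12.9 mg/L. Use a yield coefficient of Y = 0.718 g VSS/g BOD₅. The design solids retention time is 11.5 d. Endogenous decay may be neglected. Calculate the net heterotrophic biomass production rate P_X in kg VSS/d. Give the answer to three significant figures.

No decay correction is needed, so Y_obs = Y = 0.718.
Q·(S₀ − S) = 1060 × (1160 − 12.9) × 10⁻³ = 1216 kg/d removed.
Biomass produced: P_X = Y_obs·Q·ΔS = 0.7180 × 1216 ≈ 873.0 kg VSS/d.

P_X ≈ 873 kg VSS/d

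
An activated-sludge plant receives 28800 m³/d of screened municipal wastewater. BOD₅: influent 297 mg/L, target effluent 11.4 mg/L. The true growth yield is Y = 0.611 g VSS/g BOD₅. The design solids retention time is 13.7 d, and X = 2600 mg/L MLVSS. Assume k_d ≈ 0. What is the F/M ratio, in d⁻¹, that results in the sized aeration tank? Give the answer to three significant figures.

V·X = Y·Q·ΔS·θ_c gives V = 0.611 × 28800 × (297 − 11.4) × 13.7 / 2600 = 26481 m³.
Food-to-microorganism ratio F/M = Q S₀ / (V X) = 28800 × 297 / (26481 × 2600) = 0.1242 d⁻¹.

F/M ≈ 0.124 d⁻¹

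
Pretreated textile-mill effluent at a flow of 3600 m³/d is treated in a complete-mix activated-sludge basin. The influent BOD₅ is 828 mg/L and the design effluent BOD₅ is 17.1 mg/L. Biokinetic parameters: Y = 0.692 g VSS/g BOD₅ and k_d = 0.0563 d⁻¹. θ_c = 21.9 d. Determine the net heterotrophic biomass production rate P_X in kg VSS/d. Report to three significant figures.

Observed yield with endogenous decay: Y_obs = Y / (1 + k_d·θ_c) = 0.692 / (1 + 0.0563 × 21.9) = 0.692 / 2.233 = 0.3099 g VSS/g BOD₅.
Q·(S₀ − S) = 3600 × (828 − 17.1) × 10⁻³ = 2919 kg/d removed.
Net biomass production P_X = Y_obs × Q·(S₀ − S) = 0.3099 × 2919 = 904.7 kg VSS/d.

P_X ≈ 905 kg VSS/d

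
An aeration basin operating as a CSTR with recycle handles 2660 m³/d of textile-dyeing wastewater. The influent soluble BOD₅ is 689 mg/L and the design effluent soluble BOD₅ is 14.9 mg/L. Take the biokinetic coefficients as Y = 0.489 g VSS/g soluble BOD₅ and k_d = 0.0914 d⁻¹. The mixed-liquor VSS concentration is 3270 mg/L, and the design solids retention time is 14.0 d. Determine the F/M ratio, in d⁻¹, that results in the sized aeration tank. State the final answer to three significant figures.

F/M ≈ 0.340 d⁻¹

Steady-state biomass mass balance: V·X·(1 + k_d·θ_c) = Y·Q·(S₀ − S)·θ_c, so V = 0.489 × 2660 × (689 − 14.9) × 14.0 / [3270 × (1 + 0.0914 × 14.0)] = 1.23×10^7 / 7454 = 1647 m³.
F/M = Q·S₀ / (V·X) = 2660 × 689 / (1647 × 3270) = 0.3403 g soluble BOD₅·(g VSS·d)⁻¹.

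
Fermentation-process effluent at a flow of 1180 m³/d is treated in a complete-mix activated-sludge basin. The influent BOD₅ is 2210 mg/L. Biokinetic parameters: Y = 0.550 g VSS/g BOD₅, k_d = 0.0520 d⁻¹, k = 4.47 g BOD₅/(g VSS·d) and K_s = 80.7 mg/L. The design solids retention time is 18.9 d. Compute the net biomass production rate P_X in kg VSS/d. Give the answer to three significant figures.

From the Monod/SRT balance for a CMAS, S = K_s·(1+k_d θ_c)/[θ_c·(Y k − k_d) − 1] = 80.7 × (1 + 0.0520 × 18.9) / [18.9 × (0.550 × 4.47 − 0.0520) − 1] = 160.0 / 44.48 = 3.597 mg/L.
Observed yield with endogenous decay: Y_obs = Y / (1 + k_d·θ_c) = 0.550 / (1 + 0.0520 × 18.9) = 0.550 / 1.983 = 0.2774 g VSS/g BOD₅.
Mass of BOD₅ removed per day: Q(S₀ − S) = 1180 × 2206 g/m³ = 2604 kg/d.
Biomass produced: P_X = Y_obs·Q·ΔS = 0.2774 × 2604 ≈ 722.2 kg VSS/d.

P_X ≈ 722 kg VSS/d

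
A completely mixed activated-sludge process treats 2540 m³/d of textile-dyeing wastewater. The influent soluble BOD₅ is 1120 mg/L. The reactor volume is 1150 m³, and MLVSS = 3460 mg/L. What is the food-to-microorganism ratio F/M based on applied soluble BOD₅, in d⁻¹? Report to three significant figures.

Food-to-microorganism ratio F/M = Q S₀ / (V X) = 2540 × 1120 / (1150 × 3460) = 0.7150 d⁻¹.

F/M ≈ 0.715 d⁻¹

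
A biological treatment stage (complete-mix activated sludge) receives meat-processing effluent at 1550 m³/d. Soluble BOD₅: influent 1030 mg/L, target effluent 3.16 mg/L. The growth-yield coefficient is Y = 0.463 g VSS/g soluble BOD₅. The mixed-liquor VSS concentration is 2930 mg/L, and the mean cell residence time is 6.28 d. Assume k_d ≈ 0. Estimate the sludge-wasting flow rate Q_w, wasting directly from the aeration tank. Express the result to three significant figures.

Q_w ≈ 252 m³/d

Biomass mass balance (decay neglected): V·X = Y·Q·(S₀ − S)·θ_c, so V = 0.463 × 1550 × (1030 − 3.16) × 6.28 / 2930 = 1579 m³.
For wasting at MLVSS concentration, Q_w = V/θ_c = 1579/6.28 = 251.5 m³/d.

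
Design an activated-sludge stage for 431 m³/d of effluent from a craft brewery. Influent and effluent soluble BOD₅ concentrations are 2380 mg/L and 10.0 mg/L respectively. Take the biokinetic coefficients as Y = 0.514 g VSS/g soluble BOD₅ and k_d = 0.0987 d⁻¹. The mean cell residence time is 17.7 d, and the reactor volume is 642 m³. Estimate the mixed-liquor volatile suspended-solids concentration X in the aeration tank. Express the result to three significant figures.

X ≈ 5270 mg/L

From V·X·(1 + k_d·θ_c) = Y·Q·(S₀ − S)·θ_c: X = 0.514 × 431 × (2380 − 10.0) × 17.7 / [642 × (1 + 0.0987 × 17.7)] = 5270 mg/L.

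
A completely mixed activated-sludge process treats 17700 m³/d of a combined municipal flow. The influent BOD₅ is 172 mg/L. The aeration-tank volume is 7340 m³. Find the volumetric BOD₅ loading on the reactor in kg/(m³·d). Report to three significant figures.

L_v ≈ 0.415 kg BOD₅/(m³·d)

L_v = Q S₀ / V = 17700 × 172 × 10⁻³ / 7340 = 0.4148 kg/(m³·d).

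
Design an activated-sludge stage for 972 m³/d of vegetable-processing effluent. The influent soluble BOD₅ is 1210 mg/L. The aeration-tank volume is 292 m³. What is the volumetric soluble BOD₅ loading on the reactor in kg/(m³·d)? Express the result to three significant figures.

Applied soluble BOD₅ load per unit volume = Q·S₀/V = (972 × 1210/1000)/292.0 = 4.028 kg soluble BOD₅·m⁻³·d⁻¹.

L_v ≈ 4.03 kg soluble BOD₅/(m³·d)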